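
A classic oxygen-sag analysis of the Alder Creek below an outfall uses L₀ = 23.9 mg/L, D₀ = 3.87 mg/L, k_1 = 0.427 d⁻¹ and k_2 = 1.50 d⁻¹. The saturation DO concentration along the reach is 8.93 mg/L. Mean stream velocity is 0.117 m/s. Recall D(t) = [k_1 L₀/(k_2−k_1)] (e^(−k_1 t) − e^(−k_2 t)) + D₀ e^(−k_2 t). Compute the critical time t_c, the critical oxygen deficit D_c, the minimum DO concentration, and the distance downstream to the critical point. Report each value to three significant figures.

At the critical point dD/dt = 0, so k_1 L₀ e^(−k_1 t) = k_2 D. Substituting D(t) from the Streeter–Phelps equation and solving for t gives
t_c = ln[(k_2/k_1)(1 − D₀(k_2−k_1)/(k_1 L₀))] / (k_2−k_1).
Here k_2−k_1 = 1.073 d⁻¹ and 1 − D₀(k_2−k_1)/(k_1 L₀) = 1 − 3.87×1.073/(0.427×23.9) = 0.5931, so
t_c = ln(3.513 × 0.5931) / 1.073 = 0.7340 / 1.073 = 0.6841 d.
L(t_c) = L₀ e^(−k_1 t_c) = 23.9 × 0.7467 = 17.85 mg/L, and at the critical point k_2 D_c = k_1 L, so D_c = (0.427/1.50) × 17.85 = 5.080 mg/L.
Minimum DO = C_s − D_c = 8.93 − 5.080 = 3.850 mg/L.
x_c = v t_c = 0.117 m/s × 0.6841 d × 86400 s/d = 6916 m ≈ 6.92 km.

t_c ≈ 0.684 d; D_c ≈ 5.08 mg/L; min DO ≈ 3.85 mg/L; x_c ≈ 6.92 km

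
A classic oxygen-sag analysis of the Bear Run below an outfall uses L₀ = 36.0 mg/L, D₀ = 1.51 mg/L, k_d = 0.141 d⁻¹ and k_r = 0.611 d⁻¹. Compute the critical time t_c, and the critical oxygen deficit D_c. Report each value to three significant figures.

With k_r/k_d = 4.333 and 1 − D₀(k_r−k_d)/(k_d L₀) = 0.8602,
t_c = ln(4.333 × 0.8602) / (0.611 − 0.141) = ln(3.727) / 0.4700 = 1.316/0.4700 = 2.799 d.
L(t_c) = L₀ e^(−k_d t_c) = 36.0 × 0.6739 = 24.26 mg/L, and at the critical point k_r D_c = k_d L, so D_c = (0.141/0.611) × 24.26 = 5.598 mg/L.

t_c ≈ 2.80 d; D_c ≈ 5.60 mg/L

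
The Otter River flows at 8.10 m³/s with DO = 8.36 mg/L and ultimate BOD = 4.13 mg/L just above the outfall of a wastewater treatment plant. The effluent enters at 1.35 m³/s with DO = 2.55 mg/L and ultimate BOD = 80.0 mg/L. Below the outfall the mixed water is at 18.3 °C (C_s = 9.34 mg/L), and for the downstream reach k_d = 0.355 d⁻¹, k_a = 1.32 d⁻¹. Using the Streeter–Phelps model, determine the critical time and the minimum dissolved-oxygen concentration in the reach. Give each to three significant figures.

Mixed DO = (8.10×8.36 + 1.35×2.55)/(8.10+1.35) = 71.16/9.450 = 7.530 mg/L.
Mixed L₀ = (8.10×4.13 + 1.35×80.0)/(9.450) = 141.5/9.450 = 14.97 mg/L.
Initial deficit D₀ = C_s − DO₀ = 9.34 − 7.530 = 1.810 mg/L.
t_c = (1/0.9650) ln[(1.32/0.355)(1 − 1.810×0.9650/(0.355×14.97))] = 1.036 × ln(2.496) = 0.9479 d.
D_c = (0.355/1.32) × 14.97 × e^(−0.355×0.9479) = 0.2689 × 14.97 × 0.7143 = 2.875 mg/L.
Minimum DO = 9.34 − 2.875 = 6.465 mg/L.

t_c ≈ 0.948 d; minimum DO ≈ 6.46 mg/L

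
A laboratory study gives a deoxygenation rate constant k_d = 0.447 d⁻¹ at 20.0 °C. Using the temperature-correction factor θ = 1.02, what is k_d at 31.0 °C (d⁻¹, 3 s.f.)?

k_d ≈ 0.556 d⁻¹

k_d(T₂) = k_d(T₁) · θ^(T₂−T₁) = 0.447 × 1.02^(31.0−20.0)
= 0.447 × 1.02^11.0 = 0.447 × 1.243 = 0.5558 d⁻¹.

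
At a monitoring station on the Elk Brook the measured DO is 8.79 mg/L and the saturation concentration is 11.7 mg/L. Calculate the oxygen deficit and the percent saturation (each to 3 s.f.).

D = C_s − C = 11.7 − 8.79 = 2.91 mg/L.
% saturation = 8.79/11.7 × 100 = 75.1 %.

D ≈ 2.91 mg/L; 75.1 % saturation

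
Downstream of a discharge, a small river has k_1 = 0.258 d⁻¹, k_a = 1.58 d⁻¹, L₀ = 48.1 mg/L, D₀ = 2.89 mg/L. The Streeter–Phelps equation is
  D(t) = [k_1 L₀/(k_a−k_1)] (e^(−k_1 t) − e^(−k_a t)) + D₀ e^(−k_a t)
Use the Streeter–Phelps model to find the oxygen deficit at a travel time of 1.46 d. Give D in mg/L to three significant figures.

D ≈ 5.79 mg/L

k_1 L₀/(k_a−k_1) = 0.258×48.1/(1.58−0.258) = 12.41/1.322 = 9.387 mg/L.
e^(−k_1 t) = e^(−0.258×1.460) = 0.6861; e^(−k_a t) = e^(−1.58×1.460) = 0.09958.
D = 9.387 × (0.6861 − 0.09958) + 2.89 × 0.09958 = 5.506 + 0.2878 = 5.794 mg/L.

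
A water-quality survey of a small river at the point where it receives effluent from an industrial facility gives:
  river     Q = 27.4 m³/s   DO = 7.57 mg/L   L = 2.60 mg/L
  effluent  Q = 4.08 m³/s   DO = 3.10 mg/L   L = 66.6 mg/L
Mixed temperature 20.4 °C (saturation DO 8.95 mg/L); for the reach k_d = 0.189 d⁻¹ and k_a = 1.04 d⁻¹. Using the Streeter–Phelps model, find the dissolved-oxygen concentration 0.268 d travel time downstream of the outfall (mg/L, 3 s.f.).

Mixed DO = (27.4×7.57 + 4.08×3.10)/(27.4+4.08) = 220.1/31.48 = 6.991 mg/L.
Mixed L₀ = (27.4×2.60 + 4.08×66.6)/(31.48) = 343.0/31.48 = 10.89 mg/L.
Initial deficit D₀ = C_s − DO₀ = 8.95 − 6.991 = 1.959 mg/L.
D(0.268) = [0.189×10.89/(1.04−0.189)](e^(−0.189×0.268) − e^(−1.04×0.268)) + 1.959 e^(−1.04×0.268)
= 2.420 × (0.9506 − 0.7568) + 1.959 × 0.7568 = 1.952 mg/L.
DO = 8.95 − 1.952 = 6.998 mg/L.

DO ≈ 7.00 mg/L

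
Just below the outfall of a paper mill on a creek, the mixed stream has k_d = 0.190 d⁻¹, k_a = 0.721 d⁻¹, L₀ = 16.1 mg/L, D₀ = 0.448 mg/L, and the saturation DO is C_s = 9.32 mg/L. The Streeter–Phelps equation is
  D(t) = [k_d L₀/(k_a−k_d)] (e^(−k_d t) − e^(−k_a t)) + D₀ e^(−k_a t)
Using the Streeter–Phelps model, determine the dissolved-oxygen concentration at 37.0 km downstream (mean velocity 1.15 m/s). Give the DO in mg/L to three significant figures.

Travel time t = x/v = 37.0 km / (1.15 m/s) = 37000 m / 1.15 m/s = 32170 s = 0.3724 d.
k_d L₀/(k_a−k_d) = 0.190×16.1/(0.721−0.190) = 3.059/0.5310 = 5.761 mg/L.
e^(−k_d t) = e^(−0.190×0.3724) = 0.9317; e^(−k_a t) = e^(−0.721×0.3724) = 0.7645.
D = 5.761 × (0.9317 − 0.7645) + 0.448 × 0.7645 = 0.9630 + 0.3425 = 1.305 mg/L.
DO = C_s − D = 9.32 − 1.305 = 8.015 mg/L.

DO ≈ 8.01 mg/L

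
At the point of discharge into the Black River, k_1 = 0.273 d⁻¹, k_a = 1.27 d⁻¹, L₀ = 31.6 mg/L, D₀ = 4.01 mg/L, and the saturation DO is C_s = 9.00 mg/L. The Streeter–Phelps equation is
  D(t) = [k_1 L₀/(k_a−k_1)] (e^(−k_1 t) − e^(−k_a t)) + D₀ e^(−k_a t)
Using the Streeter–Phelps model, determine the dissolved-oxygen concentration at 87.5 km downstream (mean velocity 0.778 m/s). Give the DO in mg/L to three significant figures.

DO ≈ 3.82 mg/L

Travel time t = x/v = 87.5 km / (0.778 m/s) = 87500 m / 0.778 m/s = 112500 s = 1.302 d.
k_1 L₀/(k_a−k_1) = 0.273×31.6/(1.27−0.273) = 8.627/0.9970 = 8.653 mg/L.
e^(−k_1 t) = e^(−0.273×1.302) = 0.7009; e^(−k_a t) = e^(−1.27×1.302) = 0.1914.
D = 8.653 × (0.7009 − 0.1914) + 4.01 × 0.1914 = 4.408 + 0.7677 = 5.176 mg/L.
DO = C_s − D = 9.00 − 5.176 = 3.824 mg/L.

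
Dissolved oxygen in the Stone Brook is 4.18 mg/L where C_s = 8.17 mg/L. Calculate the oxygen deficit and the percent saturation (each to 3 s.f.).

D ≈ 3.99 mg/L; 51.2 % saturation

D = C_s − C = 8.17 − 4.18 = 3.99 mg/L.
% saturation = 4.18/8.17 × 100 = 51.2 %.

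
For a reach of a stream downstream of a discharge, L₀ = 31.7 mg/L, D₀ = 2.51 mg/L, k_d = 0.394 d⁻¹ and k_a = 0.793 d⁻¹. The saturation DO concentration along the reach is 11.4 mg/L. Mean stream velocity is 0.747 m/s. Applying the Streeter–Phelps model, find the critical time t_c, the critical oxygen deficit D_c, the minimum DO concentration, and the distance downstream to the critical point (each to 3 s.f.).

t_c ≈ 1.54 d; D_c ≈ 8.57 mg/L; min DO ≈ 2.83 mg/L; x_c ≈ 99.6 km

t_c = [1/(k_a−k_d)] ln[(k_a/k_d)(1 − D₀(k_a−k_d)/(k_d L₀))]
= [1/(0.793−0.394)] ln[(0.793/0.394)(1 − 2.51×0.3990/(0.394×31.7))]
= (1/0.3990) ln[2.013 × 0.9198] = 2.506 × ln(1.851) = 2.506 × 0.6159 = 1.544 d.
D_c = (k_d/k_a) L₀ e^(−k_d t_c) = (0.394/0.793) × 31.7 × e^(−0.394×1.544) = 0.4968 × 31.7 × 0.5443 = 8.573 mg/L.
Minimum DO = C_s − D_c = 11.4 − 8.573 = 2.827 mg/L.
x_c = v t_c = 0.747 m/s × 1.544 d × 86400 s/d = 99620 m ≈ 99.6 km.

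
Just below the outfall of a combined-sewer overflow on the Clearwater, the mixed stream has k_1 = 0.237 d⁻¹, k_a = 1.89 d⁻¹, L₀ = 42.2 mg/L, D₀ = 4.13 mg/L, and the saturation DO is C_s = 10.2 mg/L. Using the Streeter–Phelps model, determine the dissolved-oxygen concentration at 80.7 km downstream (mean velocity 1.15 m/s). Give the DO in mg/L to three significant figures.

DO ≈ 5.62 mg/L

Travel time t = x/v = 80.7 km / (1.15 m/s) = 80700 m / 1.15 m/s = 70170 s = 0.8122 d.
k_1 L₀/(k_a−k_1) = 0.237×42.2/(1.89−0.237) = 10.00/1.653 = 6.050 mg/L.
e^(−k_1 t) = e^(−0.237×0.8122) = 0.8249; e^(−k_a t) = e^(−1.89×0.8122) = 0.2154.
D = 6.050 × (0.8249 − 0.2154) + 4.13 × 0.2154 = 3.687 + 0.8898 = 4.577 mg/L.
DO = C_s − D = 10.2 − 4.577 = 5.623 mg/L.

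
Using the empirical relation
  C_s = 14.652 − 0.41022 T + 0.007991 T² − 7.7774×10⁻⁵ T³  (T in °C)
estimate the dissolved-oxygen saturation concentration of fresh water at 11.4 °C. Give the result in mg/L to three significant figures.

C_s = 14.652 − 0.41022×11.4 + 0.007991×11.4² − 7.7774×10⁻⁵×11.4³ = 10.90 mg/L.

C_s ≈ 10.9 mg/L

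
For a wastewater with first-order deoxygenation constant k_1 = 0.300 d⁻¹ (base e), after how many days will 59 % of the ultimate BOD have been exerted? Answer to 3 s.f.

y/L₀ = 1 − e^(−k_1 t) = 0.59 ⇒ e^(−k_1 t) = 0.410
t = −ln(0.410) / 0.300 = 0.8916 / 0.300 = 2.972 d.

t ≈ 2.97 d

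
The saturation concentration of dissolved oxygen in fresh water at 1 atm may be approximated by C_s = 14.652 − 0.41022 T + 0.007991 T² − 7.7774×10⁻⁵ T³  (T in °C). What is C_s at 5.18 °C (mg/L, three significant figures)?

C_s ≈ 12.7 mg/L

C_s = 14.652 − 0.41022×5.18 + 0.007991×5.18² − 7.7774×10⁻⁵×5.18³ = 12.73 mg/L.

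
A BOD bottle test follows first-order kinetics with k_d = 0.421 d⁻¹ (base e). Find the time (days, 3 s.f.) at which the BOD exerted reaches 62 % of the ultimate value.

t ≈ 2.30 d

y/L₀ = 1 − e^(−k_d t) = 0.62 ⇒ e^(−k_d t) = 0.380
t = −ln(0.380) / 0.421 = 0.9676 / 0.421 = 2.298 d.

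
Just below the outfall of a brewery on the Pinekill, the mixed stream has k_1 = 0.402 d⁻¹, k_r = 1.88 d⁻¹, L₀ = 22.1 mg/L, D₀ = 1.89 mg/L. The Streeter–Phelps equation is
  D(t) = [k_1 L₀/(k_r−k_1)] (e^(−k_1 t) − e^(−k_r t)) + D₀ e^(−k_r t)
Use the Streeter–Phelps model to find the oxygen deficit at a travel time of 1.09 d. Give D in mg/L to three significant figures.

D ≈ 3.35 mg/L

k_1 L₀/(k_r−k_1) = 0.402×22.1/(1.88−0.402) = 8.884/1.478 = 6.011 mg/L.
e^(−k_1 t) = e^(−0.402×1.090) = 0.6452; e^(−k_r t) = e^(−1.88×1.090) = 0.1288.
D = 6.011 × (0.6452 − 0.1288) + 1.89 × 0.1288 = 3.104 + 0.2435 = 3.347 mg/L.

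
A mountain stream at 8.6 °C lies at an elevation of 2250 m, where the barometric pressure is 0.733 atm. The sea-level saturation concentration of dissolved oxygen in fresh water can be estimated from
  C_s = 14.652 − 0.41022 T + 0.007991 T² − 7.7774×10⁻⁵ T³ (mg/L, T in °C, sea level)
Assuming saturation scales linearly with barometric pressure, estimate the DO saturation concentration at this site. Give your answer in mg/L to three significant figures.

At sea level: C_s = 14.652 − 0.41022×8.6 + 0.007991×8.6² − 7.7774×10⁻⁵×8.6³ = 11.67 mg/L.
Pressure correction: C_s' = 11.67 × 0.733 = 8.551 mg/L.

C_s ≈ 8.55 mg/L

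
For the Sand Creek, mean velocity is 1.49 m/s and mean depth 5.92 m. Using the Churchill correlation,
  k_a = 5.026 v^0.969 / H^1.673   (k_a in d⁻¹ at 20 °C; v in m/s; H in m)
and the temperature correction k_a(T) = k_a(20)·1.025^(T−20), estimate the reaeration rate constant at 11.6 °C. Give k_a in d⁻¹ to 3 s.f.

k_a ≈ 0.307 d⁻¹

k_a(20) = 5.026 × 1.49^0.969 / 5.92^1.673 = 5.026 × 1.472 / 19.59 = 0.3775 d⁻¹.
k_a(11.6) = 0.3775 × 1.025^(11.6−20) = 0.3775 × 0.8127 = 0.3068 d⁻¹.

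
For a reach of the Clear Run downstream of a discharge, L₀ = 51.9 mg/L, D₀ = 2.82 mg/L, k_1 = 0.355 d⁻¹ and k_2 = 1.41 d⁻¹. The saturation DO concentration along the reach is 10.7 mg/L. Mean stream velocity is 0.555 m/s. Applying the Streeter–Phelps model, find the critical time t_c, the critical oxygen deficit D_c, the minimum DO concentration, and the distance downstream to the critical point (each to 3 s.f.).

With k_2/k_1 = 3.972 and 1 − D₀(k_2−k_1)/(k_1 L₀) = 0.8385,
t_c = ln(3.972 × 0.8385) / (1.41 − 0.355) = ln(3.330) / 1.055 = 1.203/1.055 = 1.140 d.
D_c = (k_1/k_2) L₀ e^(−k_1 t_c) = (0.355/1.41) × 51.9 × e^(−0.355×1.140) = 0.2518 × 51.9 × 0.6671 = 8.717 mg/L.
Minimum DO = C_s − D_c = 10.7 − 8.717 = 1.983 mg/L.
x_c = v t_c = 0.555 m/s × 1.140 d × 86400 s/d = 54680 m ≈ 54.7 km.

t_c ≈ 1.14 d; D_c ≈ 8.72 mg/L; min DO ≈ 1.98 mg/L; x_c ≈ 54.7 km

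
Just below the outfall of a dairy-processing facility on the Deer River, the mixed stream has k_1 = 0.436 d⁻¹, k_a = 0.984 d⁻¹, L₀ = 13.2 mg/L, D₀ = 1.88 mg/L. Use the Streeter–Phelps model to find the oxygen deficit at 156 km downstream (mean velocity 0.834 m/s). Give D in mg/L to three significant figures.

Travel time t = x/v = 156 km / (0.834 m/s) = 156000 m / 0.834 m/s = 187100 s = 2.165 d.
k_1 L₀/(k_a−k_1) = 0.436×13.2/(0.984−0.436) = 5.755/0.5480 = 10.50 mg/L.
e^(−k_1 t) = e^(−0.436×2.165) = 0.3891; e^(−k_a t) = e^(−0.984×2.165) = 0.1188.
D = 10.50 × (0.3891 − 0.1188) + 1.88 × 0.1188 = 2.839 + 0.2233 = 3.062 mg/L.

D ≈ 3.06 mg/L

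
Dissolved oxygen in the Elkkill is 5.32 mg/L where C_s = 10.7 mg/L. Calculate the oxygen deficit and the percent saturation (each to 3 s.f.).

D ≈ 5.38 mg/L; 49.7 % saturation

D = C_s − C = 10.7 − 5.32 = 5.38 mg/L.
% saturation = 5.32/10.7 × 100 = 49.7 %.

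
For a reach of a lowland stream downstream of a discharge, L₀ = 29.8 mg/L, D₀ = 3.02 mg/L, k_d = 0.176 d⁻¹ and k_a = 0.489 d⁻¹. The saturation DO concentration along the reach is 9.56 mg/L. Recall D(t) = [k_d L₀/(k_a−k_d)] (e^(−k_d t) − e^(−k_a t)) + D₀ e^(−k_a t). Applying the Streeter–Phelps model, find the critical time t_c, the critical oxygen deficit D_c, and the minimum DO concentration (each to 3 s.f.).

t_c ≈ 2.63 d; D_c ≈ 6.75 mg/L; min DO ≈ 2.81 mg/L

t_c = [1/(k_a−k_d)] ln[(k_a/k_d)(1 − D₀(k_a−k_d)/(k_d L₀))]
= [1/(0.489−0.176)] ln[(0.489/0.176)(1 − 3.02×0.3130/(0.176×29.8))]
= (1/0.3130) ln[2.778 × 0.8198] = 3.195 × ln(2.278) = 3.195 × 0.8231 = 2.630 d.
L(t_c) = L₀ e^(−k_d t_c) = 29.8 × 0.6295 = 18.76 mg/L, and at the critical point k_a D_c = k_d L, so D_c = (0.176/0.489) × 18.76 = 6.752 mg/L.
Minimum DO = C_s − D_c = 9.56 − 6.752 = 2.808 mg/L.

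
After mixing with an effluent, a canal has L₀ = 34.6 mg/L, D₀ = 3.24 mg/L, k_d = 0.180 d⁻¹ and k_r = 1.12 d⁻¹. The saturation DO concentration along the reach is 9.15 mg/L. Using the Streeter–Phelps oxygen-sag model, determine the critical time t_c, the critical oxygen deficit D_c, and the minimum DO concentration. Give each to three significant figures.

t_c ≈ 1.23 d; D_c ≈ 4.46 mg/L; min DO ≈ 4.69 mg/L

t_c = [1/(k_r−k_d)] ln[(k_r/k_d)(1 − D₀(k_r−k_d)/(k_d L₀))]
= [1/(1.12−0.180)] ln[(1.12/0.180)(1 − 3.24×0.9400/(0.180×34.6))]
= (1/0.9400) ln[6.222 × 0.5110] = 1.064 × ln(3.179) = 1.064 × 1.157 = 1.231 d.
L(t_c) = L₀ e^(−k_d t_c) = 34.6 × 0.8013 = 27.73 mg/L, and at the critical point k_r D_c = k_d L, so D_c = (0.180/1.12) × 27.73 = 4.456 mg/L.
Minimum DO = C_s − D_c = 9.15 − 4.456 = 4.694 mg/L.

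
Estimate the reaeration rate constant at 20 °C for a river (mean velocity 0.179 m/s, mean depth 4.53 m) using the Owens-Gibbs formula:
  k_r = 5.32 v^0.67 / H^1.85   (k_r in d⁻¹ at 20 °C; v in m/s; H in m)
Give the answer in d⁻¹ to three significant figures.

k_r = 5.32 × 0.179^0.67 / 4.53^1.85 = 5.32 × 0.3158 / 16.36 = 0.1027 d⁻¹.

k_r ≈ 0.103 d⁻¹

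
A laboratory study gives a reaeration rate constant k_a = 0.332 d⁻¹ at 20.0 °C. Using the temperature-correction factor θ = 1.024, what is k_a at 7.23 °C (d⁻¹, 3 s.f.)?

k_a ≈ 0.245 d⁻¹

k_a(T₂) = k_a(T₁) · θ^(T₂−T₁) = 0.332 × 1.024^(7.23−20.0)
= 0.332 × 1.024^-12.8 = 0.332 × 0.7387 = 0.2452 d⁻¹.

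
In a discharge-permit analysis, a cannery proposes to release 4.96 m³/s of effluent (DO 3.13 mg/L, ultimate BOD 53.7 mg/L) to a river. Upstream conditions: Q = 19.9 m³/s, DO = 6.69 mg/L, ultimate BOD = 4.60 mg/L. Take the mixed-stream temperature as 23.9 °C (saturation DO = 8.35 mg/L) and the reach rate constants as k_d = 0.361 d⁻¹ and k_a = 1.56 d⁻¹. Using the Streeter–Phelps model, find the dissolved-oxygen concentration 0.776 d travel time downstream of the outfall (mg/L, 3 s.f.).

DO ≈ 5.66 mg/L

Mixed DO = (19.9×6.69 + 4.96×3.13)/(19.9+4.96) = 148.7/24.86 = 5.980 mg/L.
Mixed L₀ = (19.9×4.60 + 4.96×53.7)/(24.86) = 357.9/24.86 = 14.40 mg/L.
Initial deficit D₀ = C_s − DO₀ = 8.35 − 5.980 = 2.370 mg/L.
D(0.776) = [0.361×14.40/(1.56−0.361)](e^(−0.361×0.776) − e^(−1.56×0.776)) + 2.370 e^(−1.56×0.776)
= 4.334 × (0.7557 − 0.2980) + 2.370 × 0.2980 = 2.690 mg/L.
DO = 8.35 − 2.690 = 5.660 mg/L.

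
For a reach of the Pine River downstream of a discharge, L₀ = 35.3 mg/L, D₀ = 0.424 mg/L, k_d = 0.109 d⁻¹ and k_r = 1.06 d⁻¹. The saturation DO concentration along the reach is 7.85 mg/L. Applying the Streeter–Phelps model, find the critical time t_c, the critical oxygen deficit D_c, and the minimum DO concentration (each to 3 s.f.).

t_c ≈ 2.28 d; D_c ≈ 2.83 mg/L; min DO ≈ 5.02 mg/L

With k_r/k_d = 9.725 and 1 − D₀(k_r−k_d)/(k_d L₀) = 0.8952,
t_c = ln(9.725 × 0.8952) / (1.06 − 0.109) = ln(8.706) / 0.9510 = 2.164/0.9510 = 2.275 d.
D_c = (k_d/k_r) L₀ e^(−k_d t_c) = (0.109/1.06) × 35.3 × e^(−0.109×2.275) = 0.1028 × 35.3 × 0.7803 = 2.833 mg/L.
Minimum DO = C_s − D_c = 7.85 − 2.833 = 5.017 mg/L.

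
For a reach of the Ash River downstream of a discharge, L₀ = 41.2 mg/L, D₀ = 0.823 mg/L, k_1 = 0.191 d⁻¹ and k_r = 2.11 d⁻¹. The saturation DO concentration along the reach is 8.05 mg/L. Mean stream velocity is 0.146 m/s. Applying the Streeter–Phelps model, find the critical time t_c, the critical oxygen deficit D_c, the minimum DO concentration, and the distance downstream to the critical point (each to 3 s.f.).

At the critical point dD/dt = 0, so k_1 L₀ e^(−k_1 t) = k_r D. Substituting D(t) from the Streeter–Phelps equation and solving for t gives
t_c = ln[(k_r/k_1)(1 − D₀(k_r−k_1)/(k_1 L₀))] / (k_r−k_1).
Here k_r−k_1 = 1.919 d⁻¹ and 1 − D₀(k_r−k_1)/(k_1 L₀) = 1 − 0.823×1.919/(0.191×41.2) = 0.7993, so
t_c = ln(11.05 × 0.7993) / 1.919 = 2.178 / 1.919 = 1.135 d.
D_c = (k_1/k_r) L₀ e^(−k_1 t_c) = (0.191/2.11) × 41.2 × e^(−0.191×1.135) = 0.09052 × 41.2 × 0.8051 = 3.003 mg/L.
Minimum DO = C_s − D_c = 8.05 − 3.003 = 5.047 mg/L.
x_c = v t_c = 0.146 m/s × 1.135 d × 86400 s/d = 14320 m ≈ 14.3 km.

t_c ≈ 1.14 d; D_c ≈ 3.00 mg/L; min DO ≈ 5.05 mg/L; x_c ≈ 14.3 km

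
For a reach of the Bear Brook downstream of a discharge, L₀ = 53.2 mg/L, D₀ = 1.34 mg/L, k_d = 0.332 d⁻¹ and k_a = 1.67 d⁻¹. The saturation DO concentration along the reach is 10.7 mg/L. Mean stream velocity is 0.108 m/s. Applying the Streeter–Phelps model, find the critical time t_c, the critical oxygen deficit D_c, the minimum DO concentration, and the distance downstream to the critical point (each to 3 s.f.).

t_c = [1/(k_a−k_d)] ln[(k_a/k_d)(1 − D₀(k_a−k_d)/(k_d L₀))]
= [1/(1.67−0.332)] ln[(1.67/0.332)(1 − 1.34×1.338/(0.332×53.2))]
= (1/1.338) ln[5.030 × 0.8985] = 0.7474 × ln(4.520) = 0.7474 × 1.508 = 1.127 d.
L(t_c) = L₀ e^(−k_d t_c) = 53.2 × 0.6878 = 36.59 mg/L, and at the critical point k_a D_c = k_d L, so D_c = (0.332/1.67) × 36.59 = 7.274 mg/L.
Minimum DO = C_s − D_c = 10.7 − 7.274 = 3.426 mg/L.
x_c = v t_c = 0.108 m/s × 1.127 d × 86400 s/d = 10520 m ≈ 10.5 km.

t_c ≈ 1.13 d; D_c ≈ 7.27 mg/L; min DO ≈ 3.43 mg/L; x_c ≈ 10.5 km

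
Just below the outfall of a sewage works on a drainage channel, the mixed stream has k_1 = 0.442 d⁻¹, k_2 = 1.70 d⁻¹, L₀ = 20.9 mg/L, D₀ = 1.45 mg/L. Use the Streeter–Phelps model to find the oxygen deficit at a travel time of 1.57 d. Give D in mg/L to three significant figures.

k_1 L₀/(k_2−k_1) = 0.442×20.9/(1.70−0.442) = 9.238/1.258 = 7.343 mg/L.
e^(−k_1 t) = e^(−0.442×1.570) = 0.4996; e^(−k_2 t) = e^(−1.70×1.570) = 0.06932.
D = 7.343 × (0.4996 − 0.06932) + 1.45 × 0.06932 = 3.160 + 0.1005 = 3.260 mg/L.

D ≈ 3.26 mg/L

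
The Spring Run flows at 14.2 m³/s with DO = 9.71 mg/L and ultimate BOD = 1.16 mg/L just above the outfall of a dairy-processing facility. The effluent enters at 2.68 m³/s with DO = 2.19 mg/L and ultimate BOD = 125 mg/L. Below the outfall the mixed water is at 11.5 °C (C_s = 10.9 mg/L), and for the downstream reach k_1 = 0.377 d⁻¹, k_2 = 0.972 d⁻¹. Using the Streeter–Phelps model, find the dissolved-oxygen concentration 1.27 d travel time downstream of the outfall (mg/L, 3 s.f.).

DO ≈ 5.87 mg/L

Mixed DO = (14.2×9.71 + 2.68×2.19)/(14.2+2.68) = 143.8/16.88 = 8.516 mg/L.
Mixed L₀ = (14.2×1.16 + 2.68×125)/(16.88) = 351.5/16.88 = 20.82 mg/L.
Initial deficit D₀ = C_s − DO₀ = 10.9 − 8.516 = 2.384 mg/L.
D(1.27) = [0.377×20.82/(0.972−0.377)](e^(−0.377×1.27) − e^(−0.972×1.27)) + 2.384 e^(−0.972×1.27)
= 13.19 × (0.6195 − 0.2910) + 2.384 × 0.2910 = 5.028 mg/L.
DO = 10.9 − 5.028 = 5.872 mg/L.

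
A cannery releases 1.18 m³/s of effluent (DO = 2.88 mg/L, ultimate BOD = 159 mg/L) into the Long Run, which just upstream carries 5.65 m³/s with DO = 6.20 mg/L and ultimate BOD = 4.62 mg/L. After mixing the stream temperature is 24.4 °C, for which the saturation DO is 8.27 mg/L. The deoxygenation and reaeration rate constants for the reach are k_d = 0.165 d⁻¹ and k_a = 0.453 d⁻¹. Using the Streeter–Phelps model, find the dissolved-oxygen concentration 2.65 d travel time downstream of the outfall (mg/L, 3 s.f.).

Mixed DO = (5.65×6.20 + 1.18×2.88)/(5.65+1.18) = 38.43/6.830 = 5.626 mg/L.
Mixed L₀ = (5.65×4.62 + 1.18×159)/(6.830) = 213.7/6.830 = 31.29 mg/L.
Initial deficit D₀ = C_s − DO₀ = 8.27 − 5.626 = 2.644 mg/L.
D(2.65) = [0.165×31.29/(0.453−0.165)](e^(−0.165×2.65) − e^(−0.453×2.65)) + 2.644 e^(−0.453×2.65)
= 17.93 × (0.6458 − 0.3011) + 2.644 × 0.3011 = 6.976 mg/L.
DO = 8.27 − 6.976 = 1.294 mg/L.

DO ≈ 1.29 mg/L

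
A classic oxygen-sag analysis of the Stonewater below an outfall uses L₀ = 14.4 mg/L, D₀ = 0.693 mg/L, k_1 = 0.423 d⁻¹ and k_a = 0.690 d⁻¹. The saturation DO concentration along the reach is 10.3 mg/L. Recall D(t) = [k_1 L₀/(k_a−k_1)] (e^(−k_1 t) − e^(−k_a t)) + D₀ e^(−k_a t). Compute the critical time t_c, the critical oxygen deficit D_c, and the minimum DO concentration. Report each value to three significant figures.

At the critical point dD/dt = 0, so k_1 L₀ e^(−k_1 t) = k_a D. Substituting D(t) from the Streeter–Phelps equation and solving for t gives
t_c = ln[(k_a/k_1)(1 − D₀(k_a−k_1)/(k_1 L₀))] / (k_a−k_1).
Here k_a−k_1 = 0.2670 d⁻¹ and 1 − D₀(k_a−k_1)/(k_1 L₀) = 1 − 0.693×0.2670/(0.423×14.4) = 0.9696, so
t_c = ln(1.631 × 0.9696) / 0.2670 = 0.4585 / 0.2670 = 1.717 d.
D_c = (k_1/k_a) L₀ e^(−k_1 t_c) = (0.423/0.690) × 14.4 × e^(−0.423×1.717) = 0.6130 × 14.4 × 0.4837 = 4.270 mg/L.
Minimum DO = C_s − D_c = 10.3 − 4.270 = 6.030 mg/L.

t_c ≈ 1.72 d; D_c ≈ 4.27 mg/L; min DO ≈ 6.03 mg/L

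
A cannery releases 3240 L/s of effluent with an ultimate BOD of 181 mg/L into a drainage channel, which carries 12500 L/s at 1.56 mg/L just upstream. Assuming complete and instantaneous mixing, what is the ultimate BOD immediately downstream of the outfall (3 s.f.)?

Flow-weighted mixing: C = (Q_r C_r + Q_w C_w)/(Q_r + Q_w)
= (12500×1.56 + 3240×181)/(12500 + 3240) = 605900/15740 = 38.50 mg/L.

38.5 mg/L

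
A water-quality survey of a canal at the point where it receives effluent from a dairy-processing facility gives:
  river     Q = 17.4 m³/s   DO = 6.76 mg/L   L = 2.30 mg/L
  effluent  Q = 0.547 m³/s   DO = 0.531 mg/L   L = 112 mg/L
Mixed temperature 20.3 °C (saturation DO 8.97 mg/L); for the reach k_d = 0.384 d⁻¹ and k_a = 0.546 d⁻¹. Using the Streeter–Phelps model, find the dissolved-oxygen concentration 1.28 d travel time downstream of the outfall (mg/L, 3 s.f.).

DO ≈ 6.24 mg/L

Mixed DO = (17.4×6.76 + 0.547×0.531)/(17.4+0.547) = 117.9/17.95 = 6.570 mg/L.
Mixed L₀ = (17.4×2.30 + 0.547×112)/(17.95) = 101.3/17.95 = 5.644 mg/L.
Initial deficit D₀ = C_s − DO₀ = 8.97 − 6.570 = 2.400 mg/L.
D(1.28) = [0.384×5.644/(0.546−0.384)](e^(−0.384×1.28) − e^(−0.546×1.28)) + 2.400 e^(−0.546×1.28)
= 13.38 × (0.6117 − 0.4971) + 2.400 × 0.4971 = 2.725 mg/L.
DO = 8.97 − 2.725 = 6.245 mg/L.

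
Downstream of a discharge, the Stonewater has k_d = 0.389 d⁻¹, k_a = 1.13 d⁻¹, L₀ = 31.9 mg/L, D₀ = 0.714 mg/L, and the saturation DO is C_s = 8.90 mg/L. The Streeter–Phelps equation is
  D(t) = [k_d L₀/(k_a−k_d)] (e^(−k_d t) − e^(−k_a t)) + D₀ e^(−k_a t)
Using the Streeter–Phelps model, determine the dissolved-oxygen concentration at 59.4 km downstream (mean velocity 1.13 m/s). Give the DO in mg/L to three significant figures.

DO ≈ 3.74 mg/L

Travel time t = x/v = 59.4 km / (1.13 m/s) = 59400 m / 1.13 m/s = 52570 s = 0.6084 d.
k_d L₀/(k_a−k_d) = 0.389×31.9/(1.13−0.389) = 12.41/0.7410 = 16.75 mg/L.
e^(−k_d t) = e^(−0.389×0.6084) = 0.7893; e^(−k_a t) = e^(−1.13×0.6084) = 0.5028.
D = 16.75 × (0.7893 − 0.5028) + 0.714 × 0.5028 = 4.797 + 0.3590 = 5.156 mg/L.
DO = C_s − D = 8.90 − 5.156 = 3.744 mg/L.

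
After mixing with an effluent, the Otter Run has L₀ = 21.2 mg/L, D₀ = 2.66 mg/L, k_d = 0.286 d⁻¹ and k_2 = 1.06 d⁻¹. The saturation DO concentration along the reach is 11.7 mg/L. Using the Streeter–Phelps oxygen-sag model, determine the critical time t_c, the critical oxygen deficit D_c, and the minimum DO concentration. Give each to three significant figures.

t_c = [1/(k_2−k_d)] ln[(k_2/k_d)(1 − D₀(k_2−k_d)/(k_d L₀))]
= [1/(1.06−0.286)] ln[(1.06/0.286)(1 − 2.66×0.7740/(0.286×21.2))]
= (1/0.7740) ln[3.706 × 0.6604] = 1.292 × ln(2.448) = 1.292 × 0.8952 = 1.157 d.
L(t_c) = L₀ e^(−k_d t_c) = 21.2 × 0.7184 = 15.23 mg/L, and at the critical point k_2 D_c = k_d L, so D_c = (0.286/1.06) × 15.23 = 4.109 mg/L.
Minimum DO = C_s − D_c = 11.7 − 4.109 = 7.591 mg/L.

t_c ≈ 1.16 d; D_c ≈ 4.11 mg/L; min DO ≈ 7.59 mg/L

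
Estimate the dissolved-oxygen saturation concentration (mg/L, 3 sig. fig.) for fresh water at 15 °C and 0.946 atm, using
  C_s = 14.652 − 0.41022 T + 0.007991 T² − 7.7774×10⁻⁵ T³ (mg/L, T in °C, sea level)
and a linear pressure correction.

At sea level: C_s = 14.652 − 0.41022×15 + 0.007991×15² − 7.7774×10⁻⁵×15³ = 10.03 mg/L.
Pressure correction: C_s' = 10.03 × 0.946 = 9.492 mg/L.

C_s ≈ 9.49 mg/L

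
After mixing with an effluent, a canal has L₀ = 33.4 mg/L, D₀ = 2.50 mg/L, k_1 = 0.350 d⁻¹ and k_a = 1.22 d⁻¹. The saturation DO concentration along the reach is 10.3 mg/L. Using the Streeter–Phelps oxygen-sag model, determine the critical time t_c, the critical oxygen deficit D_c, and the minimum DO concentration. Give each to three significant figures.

t_c = [1/(k_a−k_1)] ln[(k_a/k_1)(1 − D₀(k_a−k_1)/(k_1 L₀))]
= [1/(1.22−0.350)] ln[(1.22/0.350)(1 − 2.50×0.8700/(0.350×33.4))]
= (1/0.8700) ln[3.486 × 0.8139] = 1.149 × ln(2.837) = 1.149 × 1.043 = 1.199 d.
L(t_c) = L₀ e^(−k_1 t_c) = 33.4 × 0.6574 = 21.96 mg/L, and at the critical point k_a D_c = k_1 L, so D_c = (0.350/1.22) × 21.96 = 6.299 mg/L.
Minimum DO = C_s − D_c = 10.3 − 6.299 = 4.001 mg/L.

t_c ≈ 1.20 d; D_c ≈ 6.30 mg/L; min DO ≈ 4.00 mg/L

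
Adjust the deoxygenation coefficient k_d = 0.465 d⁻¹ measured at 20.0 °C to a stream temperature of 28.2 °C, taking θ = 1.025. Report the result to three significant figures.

k_d ≈ 0.569 d⁻¹

k_d(T₂) = k_d(T₁) · θ^(T₂−T₁) = 0.465 × 1.025^(28.2−20.0)
= 0.465 × 1.025^8.20 = 0.465 × 1.224 = 0.5694 d⁻¹.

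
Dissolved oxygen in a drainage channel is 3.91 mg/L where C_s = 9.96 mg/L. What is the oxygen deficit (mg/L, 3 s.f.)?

D ≈ 6.05 mg/L

D = C_s − C = 9.96 − 3.91 = 6.05 mg/L.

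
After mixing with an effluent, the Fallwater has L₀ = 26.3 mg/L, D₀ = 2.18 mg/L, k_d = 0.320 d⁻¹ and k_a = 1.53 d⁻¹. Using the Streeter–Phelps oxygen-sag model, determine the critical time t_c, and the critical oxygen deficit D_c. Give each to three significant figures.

t_c ≈ 0.982 d; D_c ≈ 4.02 mg/L

With k_a/k_d = 4.781 and 1 − D₀(k_a−k_d)/(k_d L₀) = 0.6866,
t_c = ln(4.781 × 0.6866) / (1.53 − 0.320) = ln(3.283) / 1.210 = 1.189/1.210 = 0.9824 d.
D_c = (k_d/k_a) L₀ e^(−k_d t_c) = (0.320/1.53) × 26.3 × e^(−0.320×0.9824) = 0.2092 × 26.3 × 0.7303 = 4.017 mg/L.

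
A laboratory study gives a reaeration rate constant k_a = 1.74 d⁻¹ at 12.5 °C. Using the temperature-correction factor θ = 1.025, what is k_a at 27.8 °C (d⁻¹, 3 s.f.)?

k_a ≈ 2.54 d⁻¹

k_a(T₂) = k_a(T₁) · θ^(T₂−T₁) = 1.74 × 1.025^(27.8−12.5)
= 1.74 × 1.025^15.3 = 1.74 × 1.459 = 2.539 d⁻¹.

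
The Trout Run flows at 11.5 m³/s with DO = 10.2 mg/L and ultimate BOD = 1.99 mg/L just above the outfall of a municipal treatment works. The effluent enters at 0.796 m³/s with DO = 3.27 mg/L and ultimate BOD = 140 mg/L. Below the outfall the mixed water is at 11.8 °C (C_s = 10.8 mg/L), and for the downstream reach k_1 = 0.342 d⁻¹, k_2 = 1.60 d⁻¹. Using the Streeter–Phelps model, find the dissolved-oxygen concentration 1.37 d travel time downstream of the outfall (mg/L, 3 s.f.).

Mixed DO = (11.5×10.2 + 0.796×3.27)/(11.5+0.796) = 119.9/12.30 = 9.751 mg/L.
Mixed L₀ = (11.5×1.99 + 0.796×140)/(12.30) = 134.3/12.30 = 10.92 mg/L.
Initial deficit D₀ = C_s − DO₀ = 10.8 − 9.751 = 1.049 mg/L.
D(1.37) = [0.342×10.92/(1.60−0.342)](e^(−0.342×1.37) − e^(−1.60×1.37)) + 1.049 e^(−1.60×1.37)
= 2.970 × (0.6259 − 0.1117) + 1.049 × 0.1117 = 1.644 mg/L.
DO = 10.8 − 1.644 = 9.156 mg/L.

DO ≈ 9.16 mg/L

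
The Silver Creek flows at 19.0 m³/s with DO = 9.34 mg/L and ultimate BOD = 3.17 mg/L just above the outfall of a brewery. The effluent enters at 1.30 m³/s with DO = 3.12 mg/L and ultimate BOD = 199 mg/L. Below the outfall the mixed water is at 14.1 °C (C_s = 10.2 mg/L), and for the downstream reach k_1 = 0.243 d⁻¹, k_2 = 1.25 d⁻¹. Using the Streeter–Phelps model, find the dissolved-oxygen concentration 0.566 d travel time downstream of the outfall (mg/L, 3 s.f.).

Mixed DO = (19.0×9.34 + 1.30×3.12)/(19.0+1.30) = 181.5/20.30 = 8.942 mg/L.
Mixed L₀ = (19.0×3.17 + 1.30×199)/(20.30) = 318.9/20.30 = 15.71 mg/L.
Initial deficit D₀ = C_s − DO₀ = 10.2 − 8.942 = 1.258 mg/L.
D(0.566) = [0.243×15.71/(1.25−0.243)](e^(−0.243×0.566) − e^(−1.25×0.566)) + 1.258 e^(−1.25×0.566)
= 3.791 × (0.8715 − 0.4929) + 1.258 × 0.4929 = 2.056 mg/L.
DO = 10.2 − 2.056 = 8.144 mg/L.

DO ≈ 8.14 mg/L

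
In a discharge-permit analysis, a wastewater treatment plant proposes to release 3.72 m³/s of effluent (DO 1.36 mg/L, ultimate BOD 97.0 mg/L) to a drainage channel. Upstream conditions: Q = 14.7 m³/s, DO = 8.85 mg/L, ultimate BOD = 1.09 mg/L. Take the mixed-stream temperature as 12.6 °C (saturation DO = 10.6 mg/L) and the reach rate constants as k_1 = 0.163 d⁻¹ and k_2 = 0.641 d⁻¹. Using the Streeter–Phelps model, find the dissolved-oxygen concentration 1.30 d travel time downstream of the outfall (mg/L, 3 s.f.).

DO ≈ 6.57 mg/L

Mixed DO = (14.7×8.85 + 3.72×1.36)/(14.7+3.72) = 135.2/18.42 = 7.337 mg/L.
Mixed L₀ = (14.7×1.09 + 3.72×97.0)/(18.42) = 376.9/18.42 = 20.46 mg/L.
Initial deficit D₀ = C_s − DO₀ = 10.6 − 7.337 = 3.263 mg/L.
D(1.30) = [0.163×20.46/(0.641−0.163)](e^(−0.163×1.30) − e^(−0.641×1.30)) + 3.263 e^(−0.641×1.30)
= 6.977 × (0.8090 − 0.4346) + 3.263 × 0.4346 = 4.030 mg/L.
DO = 10.6 − 4.030 = 6.570 mg/L.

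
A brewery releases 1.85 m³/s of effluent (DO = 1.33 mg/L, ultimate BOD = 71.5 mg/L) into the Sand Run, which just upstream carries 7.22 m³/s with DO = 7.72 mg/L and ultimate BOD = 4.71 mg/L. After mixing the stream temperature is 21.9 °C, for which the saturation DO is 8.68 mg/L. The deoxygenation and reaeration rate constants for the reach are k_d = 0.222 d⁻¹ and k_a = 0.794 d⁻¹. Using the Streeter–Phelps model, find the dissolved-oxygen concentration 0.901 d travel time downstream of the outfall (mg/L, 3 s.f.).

DO ≈ 5.23 mg/L

Mixed DO = (7.22×7.72 + 1.85×1.33)/(7.22+1.85) = 58.20/9.070 = 6.417 mg/L.
Mixed L₀ = (7.22×4.71 + 1.85×71.5)/(9.070) = 166.3/9.070 = 18.33 mg/L.
Initial deficit D₀ = C_s − DO₀ = 8.68 − 6.417 = 2.263 mg/L.
D(0.901) = [0.222×18.33/(0.794−0.222)](e^(−0.222×0.901) − e^(−0.794×0.901)) + 2.263 e^(−0.794×0.901)
= 7.115 × (0.8187 − 0.4890) + 2.263 × 0.4890 = 3.453 mg/L.
DO = 8.68 − 3.453 = 5.227 mg/L.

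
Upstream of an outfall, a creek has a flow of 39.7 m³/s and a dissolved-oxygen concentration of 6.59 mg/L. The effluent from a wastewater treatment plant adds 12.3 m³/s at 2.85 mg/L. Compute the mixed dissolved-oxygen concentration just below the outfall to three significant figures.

Flow-weighted mixing: C = (Q_r C_r + Q_w C_w)/(Q_r + Q_w)
= (39.7×6.59 + 12.3×2.85)/(39.7 + 12.3) = 296.7/52.00 = 5.705 mg/L.

5.71 mg/L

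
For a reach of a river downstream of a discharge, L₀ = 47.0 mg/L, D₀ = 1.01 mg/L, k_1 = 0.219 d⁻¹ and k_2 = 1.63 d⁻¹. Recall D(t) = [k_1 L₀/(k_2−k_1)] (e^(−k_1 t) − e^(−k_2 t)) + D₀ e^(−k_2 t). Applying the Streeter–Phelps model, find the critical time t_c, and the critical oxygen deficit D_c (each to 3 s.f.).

At the critical point dD/dt = 0, so k_1 L₀ e^(−k_1 t) = k_2 D. Substituting D(t) from the Streeter–Phelps equation and solving for t gives
t_c = ln[(k_2/k_1)(1 − D₀(k_2−k_1)/(k_1 L₀))] / (k_2−k_1).
Here k_2−k_1 = 1.411 d⁻¹ and 1 − D₀(k_2−k_1)/(k_1 L₀) = 1 − 1.01×1.411/(0.219×47.0) = 0.8615, so
t_c = ln(7.443 × 0.8615) / 1.411 = 1.858 / 1.411 = 1.317 d.
D_c = (k_1/k_2) L₀ e^(−k_1 t_c) = (0.219/1.63) × 47.0 × e^(−0.219×1.317) = 0.1344 × 47.0 × 0.7495 = 4.733 mg/L.

t_c ≈ 1.32 d; D_c ≈ 4.73 mg/L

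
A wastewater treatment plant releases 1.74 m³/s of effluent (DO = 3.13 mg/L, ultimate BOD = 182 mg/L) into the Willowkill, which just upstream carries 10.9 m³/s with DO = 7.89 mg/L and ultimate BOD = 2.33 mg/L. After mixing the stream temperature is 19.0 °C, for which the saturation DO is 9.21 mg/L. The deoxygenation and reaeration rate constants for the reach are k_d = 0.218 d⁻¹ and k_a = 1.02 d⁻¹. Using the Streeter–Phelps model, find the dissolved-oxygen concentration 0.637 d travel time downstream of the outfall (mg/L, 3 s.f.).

Mixed DO = (10.9×7.89 + 1.74×3.13)/(10.9+1.74) = 91.45/12.64 = 7.235 mg/L.
Mixed L₀ = (10.9×2.33 + 1.74×182)/(12.64) = 342.1/12.64 = 27.06 mg/L.
Initial deficit D₀ = C_s − DO₀ = 9.21 − 7.235 = 1.975 mg/L.
D(0.637) = [0.218×27.06/(1.02−0.218)](e^(−0.218×0.637) − e^(−1.02×0.637)) + 1.975 e^(−1.02×0.637)
= 7.356 × (0.8703 − 0.5222) + 1.975 × 0.5222 = 3.593 mg/L.
DO = 9.21 − 3.593 = 5.617 mg/L.

DO ≈ 5.62 mg/L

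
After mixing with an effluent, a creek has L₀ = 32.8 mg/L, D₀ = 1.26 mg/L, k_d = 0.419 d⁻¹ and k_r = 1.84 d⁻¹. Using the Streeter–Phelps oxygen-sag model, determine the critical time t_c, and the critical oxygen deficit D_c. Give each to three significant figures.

With k_r/k_d = 4.391 and 1 − D₀(k_r−k_d)/(k_d L₀) = 0.8697,
t_c = ln(4.391 × 0.8697) / (1.84 − 0.419) = ln(3.819) / 1.421 = 1.340/1.421 = 0.9430 d.
L(t_c) = L₀ e^(−k_d t_c) = 32.8 × 0.6736 = 22.09 mg/L, and at the critical point k_r D_c = k_d L, so D_c = (0.419/1.84) × 22.09 = 5.031 mg/L.

t_c ≈ 0.943 d; D_c ≈ 5.03 mg/L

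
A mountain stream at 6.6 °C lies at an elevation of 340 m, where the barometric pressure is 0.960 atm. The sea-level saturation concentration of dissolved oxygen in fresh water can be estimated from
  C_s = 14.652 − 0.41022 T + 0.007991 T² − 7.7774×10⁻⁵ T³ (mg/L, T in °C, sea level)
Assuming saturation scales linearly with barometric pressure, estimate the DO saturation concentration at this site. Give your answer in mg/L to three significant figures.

At sea level: C_s = 14.652 − 0.41022×6.6 + 0.007991×6.6² − 7.7774×10⁻⁵×6.6³ = 12.27 mg/L.
Pressure correction: C_s' = 12.27 × 0.960 = 11.78 mg/L.

C_s ≈ 11.8 mg/L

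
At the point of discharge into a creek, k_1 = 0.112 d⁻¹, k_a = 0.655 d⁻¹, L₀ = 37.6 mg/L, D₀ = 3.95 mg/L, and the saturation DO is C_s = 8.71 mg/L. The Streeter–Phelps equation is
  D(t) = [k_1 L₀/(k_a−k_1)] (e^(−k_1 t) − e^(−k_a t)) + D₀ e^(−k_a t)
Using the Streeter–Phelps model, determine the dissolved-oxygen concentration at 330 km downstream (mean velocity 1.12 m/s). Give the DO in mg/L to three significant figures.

Travel time t = x/v = 330 km / (1.12 m/s) = 330000 m / 1.12 m/s = 294600 s = 3.410 d.
k_1 L₀/(k_a−k_1) = 0.112×37.6/(0.655−0.112) = 4.211/0.5430 = 7.755 mg/L.
e^(−k_1 t) = e^(−0.112×3.410) = 0.6825; e^(−k_a t) = e^(−0.655×3.410) = 0.1071.
D = 7.755 × (0.6825 − 0.1071) + 3.95 × 0.1071 = 4.462 + 0.4232 = 4.886 mg/L.
DO = C_s − D = 8.71 − 4.886 = 3.824 mg/L.

DO ≈ 3.82 mg/L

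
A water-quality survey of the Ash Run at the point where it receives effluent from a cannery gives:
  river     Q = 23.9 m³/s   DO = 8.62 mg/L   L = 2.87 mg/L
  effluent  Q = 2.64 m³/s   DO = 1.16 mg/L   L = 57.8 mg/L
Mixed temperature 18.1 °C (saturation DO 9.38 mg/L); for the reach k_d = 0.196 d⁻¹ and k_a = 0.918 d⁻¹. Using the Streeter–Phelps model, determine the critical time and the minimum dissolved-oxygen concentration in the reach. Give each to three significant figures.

Mixed DO = (23.9×8.62 + 2.64×1.16)/(23.9+2.64) = 209.1/26.54 = 7.878 mg/L.
Mixed L₀ = (23.9×2.87 + 2.64×57.8)/(26.54) = 221.2/26.54 = 8.334 mg/L.
Initial deficit D₀ = C_s − DO₀ = 9.38 − 7.878 = 1.502 mg/L.
t_c = (1/0.7220) ln[(0.918/0.196)(1 − 1.502×0.7220/(0.196×8.334))] = 1.385 × ln(1.574) = 0.6284 d.
D_c = (0.196/0.918) × 8.334 × e^(−0.196×0.6284) = 0.2135 × 8.334 × 0.8841 = 1.573 mg/L.
Minimum DO = 9.38 − 1.573 = 7.807 mg/L.

t_c ≈ 0.628 d; minimum DO ≈ 7.81 mg/L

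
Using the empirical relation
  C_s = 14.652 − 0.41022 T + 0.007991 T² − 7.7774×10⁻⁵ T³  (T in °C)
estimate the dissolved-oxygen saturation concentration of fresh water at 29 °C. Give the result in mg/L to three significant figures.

C_s = 14.652 − 0.41022×29 + 0.007991×29² − 7.7774×10⁻⁵×29³ = 7.579 mg/L.

C_s ≈ 7.58 mg/L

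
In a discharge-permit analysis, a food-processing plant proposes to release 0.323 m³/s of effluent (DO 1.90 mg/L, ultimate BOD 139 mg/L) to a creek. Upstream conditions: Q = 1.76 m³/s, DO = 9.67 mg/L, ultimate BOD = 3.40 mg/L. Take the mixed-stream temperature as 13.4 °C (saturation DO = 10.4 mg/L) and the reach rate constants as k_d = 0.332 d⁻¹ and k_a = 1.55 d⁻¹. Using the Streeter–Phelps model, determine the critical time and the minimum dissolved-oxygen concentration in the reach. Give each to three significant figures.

Mixed DO = (1.76×9.67 + 0.323×1.90)/(1.76+0.323) = 17.63/2.083 = 8.465 mg/L.
Mixed L₀ = (1.76×3.40 + 0.323×139)/(2.083) = 50.88/2.083 = 24.43 mg/L.
Initial deficit D₀ = C_s − DO₀ = 10.4 − 8.465 = 1.935 mg/L.
t_c = (1/1.218) ln[(1.55/0.332)(1 − 1.935×1.218/(0.332×24.43))] = 0.8210 × ln(3.312) = 0.9832 d.
D_c = (0.332/1.55) × 24.43 × e^(−0.332×0.9832) = 0.2142 × 24.43 × 0.7215 = 3.775 mg/L.
Minimum DO = 10.4 − 3.775 = 6.625 mg/L.

t_c ≈ 0.983 d; minimum DO ≈ 6.63 mg/L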